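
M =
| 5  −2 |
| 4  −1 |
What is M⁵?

[[485, −242], [484, −241]]

tr M = 4 and det M = 3, so the characteristic polynomial is λ² − (4)λ + (3) with roots 3 and 1.
Eigenvectors give P = [[1, −1], [1, −2]] with P⁻¹ = [[2, −1], [1, −1]], and M = P·diag(3, 1)·P⁻¹.
Then M⁵ = P·diag(243, 1)·P⁻¹ = [[243, −1], [243, −2]] · [[2, −1], [1, −1]] = [[485, −242], [484, −241]].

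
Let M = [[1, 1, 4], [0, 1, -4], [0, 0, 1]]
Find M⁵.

M = I + N where N = [[0, 1, 4], [0, 0, -4], [0, 0, 0]] is strictly upper-triangular, so N³ = 0.
(I + N)⁵ = I + 5·N + 10·N² = [[1, 5, -20], [0, 1, -20], [0, 0, 1]].

[[1, 5, -20], [0, 1, -20], [0, 0, 1]]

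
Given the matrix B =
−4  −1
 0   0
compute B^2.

[[16, 4], [0, 0]]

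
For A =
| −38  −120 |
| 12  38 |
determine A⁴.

[[16, 0], [0, 16]]

tr A = 0 and det A = −4, so the characteristic polynomial is λ² − (0)λ + (−4) with roots −2 and 2.
Eigenvectors give P = [[10, 3], [−3, −1]] with P⁻¹ = [[1, 3], [−3, −10]], and A = P·diag(−2, 2)·P⁻¹.
Then A⁴ = P·diag(16, 16)·P⁻¹ = [[160, 48], [−48, −16]] · [[1, 3], [−3, −10]] = [[16, 0], [0, 16]].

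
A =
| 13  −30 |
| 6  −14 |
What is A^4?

[[−59, 150], [−30, 76]]

tr A = −1 and det A = −2, so the characteristic polynomial is λ² − (−1)λ + (−2) with roots 1 and −2.
Eigenvectors give P = [[5, −2], [2, −1]] with P⁻¹ = [[1, −2], [2, −5]], and A = P·diag(1, −2)·P⁻¹.
Then A^4 = P·diag(1, 16)·P⁻¹ = [[5, −32], [2, −16]] · [[1, −2], [2, −5]] = [[−59, 150], [−30, 76]].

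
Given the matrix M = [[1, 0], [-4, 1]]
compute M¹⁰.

M = I + N where N = [[0, 0], [-4, 0]] is strictly lower-triangular, so N² = 0.
(I + N)¹⁰ = I + 10·N = [[1, 0], [-40, 1]].

[[1, 0], [-40, 1]]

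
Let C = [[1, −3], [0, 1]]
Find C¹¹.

C = I + N where N = [[0, −3], [0, 0]] is strictly upper-triangular, so N² = 0.
(I + N)¹¹ = I + 11·N = [[1, −33], [0, 1]].

[[1, −33], [0, 1]]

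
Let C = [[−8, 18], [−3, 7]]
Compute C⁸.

[[766, −1530], [255, −509]]

tr C = −1 and det C = −2, so the characteristic polynomial is λ² − (−1)λ + (−2) with roots −2 and 1.
Eigenvectors give P = [[3, −2], [1, −1]] with P⁻¹ = [[1, −2], [1, −3]], and C = P·diag(−2, 1)·P⁻¹.
Then C⁸ = P·diag(256, 1)·P⁻¹ = [[768, −2], [256, −1]] · [[1, −2], [1, −3]] = [[766, −1530], [255, −509]].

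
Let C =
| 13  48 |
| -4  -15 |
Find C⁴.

[[-239, -960], [80, 321]]

tr C = -2 and det C = -3, so the characteristic polynomial is λ² − (-2)λ + (-3) with roots 1 and -3.
Eigenvectors give P = [[-4, -3], [1, 1]] with P⁻¹ = [[-1, -3], [1, 4]], and C = P·diag(1, -3)·P⁻¹.
Then C⁴ = P·diag(1, 81)·P⁻¹ = [[-4, -243], [1, 81]] · [[-1, -3], [1, 4]] = [[-239, -960], [80, 321]].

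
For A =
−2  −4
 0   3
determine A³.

A² = [[4, −4], [0, 9]]
A³ = [[−8, −28], [0, 27]]

[[−8, −28], [0, 27]]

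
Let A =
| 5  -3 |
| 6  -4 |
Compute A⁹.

tr A = 1 and det A = -2, so the characteristic polynomial is λ² − (1)λ + (-2) with roots -1 and 2.
Eigenvectors give P = [[-1, 1], [-2, 1]] with P⁻¹ = [[1, -1], [2, -1]], and A = P·diag(-1, 2)·P⁻¹.
Then A⁹ = P·diag(-1, 512)·P⁻¹ = [[1, 512], [2, 512]] · [[1, -1], [2, -1]] = [[1025, -513], [1026, -514]].

[[1025, -513], [1026, -514]]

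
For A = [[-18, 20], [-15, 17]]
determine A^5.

tr A = -1 and det A = -6, so the characteristic polynomial is λ² − (-1)λ + (-6) with roots -3 and 2.
Eigenvectors give P = [[4, 1], [3, 1]] with P⁻¹ = [[1, -1], [-3, 4]], and A = P·diag(-3, 2)·P⁻¹.
Then A^5 = P·diag(-243, 32)·P⁻¹ = [[-972, 32], [-729, 32]] · [[1, -1], [-3, 4]] = [[-1068, 1100], [-825, 857]].

[[-1068, 1100], [-825, 857]]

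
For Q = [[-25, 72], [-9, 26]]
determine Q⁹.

tr Q = 1 and det Q = -2, so the characteristic polynomial is λ² − (1)λ + (-2) with roots 2 and -1.
Eigenvectors give P = [[-8, 3], [-3, 1]] with P⁻¹ = [[1, -3], [3, -8]], and Q = P·diag(2, -1)·P⁻¹.
Then Q⁹ = P·diag(512, -1)·P⁻¹ = [[-4096, -3], [-1536, -1]] · [[1, -3], [3, -8]] = [[-4105, 12312], [-1539, 4616]].

[[-4105, 12312], [-1539, 4616]]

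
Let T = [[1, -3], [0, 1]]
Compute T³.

T = I + N where N = [[0, -3], [0, 0]] is strictly upper-triangular, so N² = 0.
(I + N)³ = I + 3·N = [[1, -9], [0, 1]].

[[1, -9], [0, 1]]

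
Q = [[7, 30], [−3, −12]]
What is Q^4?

tr Q = −5 and det Q = 6, so the characteristic polynomial is λ² − (−5)λ + (6) with roots −3 and −2.
Eigenvectors give P = [[3, 10], [−1, −3]] with P⁻¹ = [[−3, −10], [1, 3]], and Q = P·diag(−3, −2)·P⁻¹.
Then Q^4 = P·diag(81, 16)·P⁻¹ = [[243, 160], [−81, −48]] · [[−3, −10], [1, 3]] = [[−569, −1950], [195, 666]].

[[−569, −1950], [195, 666]]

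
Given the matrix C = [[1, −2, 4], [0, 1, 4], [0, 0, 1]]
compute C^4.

C = I + N where N = [[0, −2, 4], [0, 0, 4], [0, 0, 0]] is strictly upper-triangular, so N^3 = 0.
(I + N)^4 = I + 4·N + 6·N^2 = [[1, −8, −32], [0, 1, 16], [0, 0, 1]].

[[1, −8, −32], [0, 1, 16], [0, 0, 1]]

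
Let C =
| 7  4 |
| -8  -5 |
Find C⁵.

tr C = 2 and det C = -3, so the characteristic polynomial is λ² − (2)λ + (-3) with roots -1 and 3.
Eigenvectors give P = [[-1, -1], [2, 1]] with P⁻¹ = [[1, 1], [-2, -1]], and C = P·diag(-1, 3)·P⁻¹.
Then C⁵ = P·diag(-1, 243)·P⁻¹ = [[1, -243], [-2, 243]] · [[1, 1], [-2, -1]] = [[487, 244], [-488, -245]].

[[487, 244], [-488, -245]]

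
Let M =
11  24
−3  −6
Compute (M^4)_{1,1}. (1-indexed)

601

tr M = 5 and det M = 6, so the characteristic polynomial is λ² − (5)λ + (6) with roots 2 and 3.
Eigenvectors give P = [[8, −3], [−3, 1]] with P⁻¹ = [[−1, −3], [−3, −8]], and M = P·diag(2, 3)·P⁻¹.
Then M^4 = P·diag(16, 81)·P⁻¹ = [[128, −243], [−48, 81]] · [[−1, −3], [−3, −8]] = [[601, 1560], [−195, −504]].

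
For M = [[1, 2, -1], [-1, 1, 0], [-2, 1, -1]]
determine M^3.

[[-2, 5, -1], [-3, -4, 1], [-3, -3, -2]]

M^2 = [[1, 3, 0], [-2, -1, 1], [-1, -4, 3]]
M^3 = [[-2, 5, -1], [-3, -4, 1], [-3, -3, -2]]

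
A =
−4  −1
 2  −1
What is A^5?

tr A = −5 and det A = 6, so the characteristic polynomial is λ² − (−5)λ + (6) with roots −2 and −3.
Eigenvectors give P = [[−1, 1], [2, −1]] with P⁻¹ = [[1, 1], [2, 1]], and A = P·diag(−2, −3)·P⁻¹.
Then A^5 = P·diag(−32, −243)·P⁻¹ = [[32, −243], [−64, 243]] · [[1, 1], [2, 1]] = [[−454, −211], [422, 179]].

[[−454, −211], [422, 179]]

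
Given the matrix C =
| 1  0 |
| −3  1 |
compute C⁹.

[[1, 0], [−27, 1]]

C = I + N where N = [[0, 0], [−3, 0]] is strictly lower-triangular, so N² = 0.
(I + N)⁹ = I + 9·N = [[1, 0], [−27, 1]].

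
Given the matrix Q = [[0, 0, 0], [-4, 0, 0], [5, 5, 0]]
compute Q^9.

[[0, 0, 0], [0, 0, 0], [0, 0, 0]]

Q is strictly triangular, hence nilpotent: Q^3 = 0, so Q^9 = 0.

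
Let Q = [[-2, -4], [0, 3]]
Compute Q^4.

Q^2 = [[4, -4], [0, 9]]
Q^3 = [[-8, -28], [0, 27]]
Q^4 = [[16, -52], [0, 81]]

[[16, -52], [0, 81]]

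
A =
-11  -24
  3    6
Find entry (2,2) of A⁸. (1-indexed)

tr A = -5 and det A = 6, so the characteristic polynomial is λ² − (-5)λ + (6) with roots -3 and -2.
Eigenvectors give P = [[3, 8], [-1, -3]] with P⁻¹ = [[3, 8], [-1, -3]], and A = P·diag(-3, -2)·P⁻¹.
Then A⁸ = P·diag(6561, 256)·P⁻¹ = [[19683, 2048], [-6561, -768]] · [[3, 8], [-1, -3]] = [[57001, 151320], [-18915, -50184]].

-50184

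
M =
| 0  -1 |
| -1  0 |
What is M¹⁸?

M² = I (check: tr M = 0 and det M = -1), so M¹⁸ = I since 18 is even.

[[1, 0], [0, 1]]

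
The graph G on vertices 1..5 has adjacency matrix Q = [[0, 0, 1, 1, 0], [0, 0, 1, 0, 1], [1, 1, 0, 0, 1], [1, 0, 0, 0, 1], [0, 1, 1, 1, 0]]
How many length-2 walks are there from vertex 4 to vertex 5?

The number of length-2 walks from vertex 4 to vertex 5 is entry (4,5) of Q², where Q is the adjacency matrix.
Q² = [[2, 1, 0, 0, 2], [1, 2, 1, 1, 1], [0, 1, 3, 2, 1], [0, 1, 2, 2, 0], [2, 1, 1, 0, 3]]

0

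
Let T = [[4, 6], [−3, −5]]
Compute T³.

tr T = −1 and det T = −2, so the characteristic polynomial is λ² − (−1)λ + (−2) with roots 1 and −2.
Eigenvectors give P = [[2, −1], [−1, 1]] with P⁻¹ = [[1, 1], [1, 2]], and T = P·diag(1, −2)·P⁻¹.
Then T³ = P·diag(1, −8)·P⁻¹ = [[2, 8], [−1, −8]] · [[1, 1], [1, 2]] = [[10, 18], [−9, −17]].

[[10, 18], [−9, −17]]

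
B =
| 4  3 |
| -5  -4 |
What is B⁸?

[[1, 0], [0, 1]]

B² = I (check: tr B = 0 and det B = -1), so B⁸ = I since 8 is even.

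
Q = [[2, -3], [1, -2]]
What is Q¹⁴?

[[1, 0], [0, 1]]

Q² = I (check: tr Q = 0 and det Q = -1), so Q¹⁴ = I since 14 is even.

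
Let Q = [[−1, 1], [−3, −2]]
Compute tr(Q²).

−1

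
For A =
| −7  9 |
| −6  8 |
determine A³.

tr A = 1 and det A = −2, so the characteristic polynomial is λ² − (1)λ + (−2) with roots −1 and 2.
Eigenvectors give P = [[3, 1], [2, 1]] with P⁻¹ = [[1, −1], [−2, 3]], and A = P·diag(−1, 2)·P⁻¹.
Then A³ = P·diag(−1, 8)·P⁻¹ = [[−3, 8], [−2, 8]] · [[1, −1], [−2, 3]] = [[−19, 27], [−18, 26]].

[[−19, 27], [−18, 26]]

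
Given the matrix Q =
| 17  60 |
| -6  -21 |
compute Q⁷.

[[19673, 65580], [-6558, -21861]]

tr Q = -4 and det Q = 3, so the characteristic polynomial is λ² − (-4)λ + (3) with roots -1 and -3.
Eigenvectors give P = [[10, -3], [-3, 1]] with P⁻¹ = [[1, 3], [3, 10]], and Q = P·diag(-1, -3)·P⁻¹.
Then Q⁷ = P·diag(-1, -2187)·P⁻¹ = [[-10, 6561], [3, -2187]] · [[1, 3], [3, 10]] = [[19673, 65580], [-6558, -21861]].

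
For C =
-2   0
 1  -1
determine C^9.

tr C = -3 and det C = 2, so the characteristic polynomial is λ² − (-3)λ + (2) with roots -2 and -1.
Eigenvectors give P = [[-1, 0], [1, 1]] with P⁻¹ = [[-1, 0], [1, 1]], and C = P·diag(-2, -1)·P⁻¹.
Then C^9 = P·diag(-512, -1)·P⁻¹ = [[512, 0], [-512, -1]] · [[-1, 0], [1, 1]] = [[-512, 0], [511, -1]].

[[-512, 0], [511, -1]]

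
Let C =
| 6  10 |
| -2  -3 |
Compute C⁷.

[[636, 1270], [-254, -507]]

tr C = 3 and det C = 2, so the characteristic polynomial is λ² − (3)λ + (2) with roots 2 and 1.
Eigenvectors give P = [[5, -2], [-2, 1]] with P⁻¹ = [[1, 2], [2, 5]], and C = P·diag(2, 1)·P⁻¹.
Then C⁷ = P·diag(128, 1)·P⁻¹ = [[640, -2], [-256, 1]] · [[1, 2], [2, 5]] = [[636, 1270], [-254, -507]].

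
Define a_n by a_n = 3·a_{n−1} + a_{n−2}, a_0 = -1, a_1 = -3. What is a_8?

-12970

With companion matrix T = [[3, 1], [1, 0]], [a_n, a_{n−1}]ᵀ = T·[a_{n−1}, a_{n−2}]ᵀ, so [a_8, a_7]ᵀ = T^7·[a_1, a_0]ᵀ.
T^7 = [[3927, 1189], [1189, 360]], giving [a_8, a_7]ᵀ = [[-12970], [-3927]].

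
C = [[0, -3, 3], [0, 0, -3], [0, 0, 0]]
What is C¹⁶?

[[0, 0, 0], [0, 0, 0], [0, 0, 0]]

C is strictly triangular, hence nilpotent: C³ = 0, so C¹⁶ = 0.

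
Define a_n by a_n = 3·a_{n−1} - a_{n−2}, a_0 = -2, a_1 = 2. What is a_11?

48952

With companion matrix B = [[3, -1], [1, 0]], [a_n, a_{n−1}]ᵀ = B·[a_{n−1}, a_{n−2}]ᵀ, so [a_11, a_10]ᵀ = B^10·[a_1, a_0]ᵀ.
B^10 = [[17711, -6765], [6765, -2584]], giving [a_11, a_10]ᵀ = [[48952], [18698]].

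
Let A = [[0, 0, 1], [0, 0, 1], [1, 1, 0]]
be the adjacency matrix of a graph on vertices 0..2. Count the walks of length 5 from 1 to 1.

0

The number of length-5 walks from vertex 1 to vertex 1 is entry (1,1) of A⁵, where A is the adjacency matrix.
A² = [[1, 1, 0], [1, 1, 0], [0, 0, 2]]
A³ = [[0, 0, 2], [0, 0, 2], [2, 2, 0]]
A⁴ = [[2, 2, 0], [2, 2, 0], [0, 0, 4]]
A⁵ = [[0, 0, 4], [0, 0, 4], [4, 4, 0]]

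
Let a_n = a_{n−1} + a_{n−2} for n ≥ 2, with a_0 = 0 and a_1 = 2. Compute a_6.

With companion matrix Q = [[1, 1], [1, 0]], [a_n, a_{n−1}]ᵀ = Q·[a_{n−1}, a_{n−2}]ᵀ, so [a_6, a_5]ᵀ = Q^5·[a_1, a_0]ᵀ.
Q^5 = [[8, 5], [5, 3]], giving [a_6, a_5]ᵀ = [[16], [10]].

16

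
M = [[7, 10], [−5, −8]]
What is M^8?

tr M = −1 and det M = −6, so the characteristic polynomial is λ² − (−1)λ + (−6) with roots −3 and 2.
Eigenvectors give P = [[−1, −2], [1, 1]] with P⁻¹ = [[1, 2], [−1, −1]], and M = P·diag(−3, 2)·P⁻¹.
Then M^8 = P·diag(6561, 256)·P⁻¹ = [[−6561, −512], [6561, 256]] · [[1, 2], [−1, −1]] = [[−6049, −12610], [6305, 12866]].

[[−6049, −12610], [6305, 12866]]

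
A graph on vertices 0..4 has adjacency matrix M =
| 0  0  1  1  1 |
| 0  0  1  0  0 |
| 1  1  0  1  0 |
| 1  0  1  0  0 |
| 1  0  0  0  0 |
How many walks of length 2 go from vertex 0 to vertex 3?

1

The number of length-2 walks from vertex 0 to vertex 3 is entry (0,3) of M², where M is the adjacency matrix.
M² = [[3, 1, 1, 1, 0], [1, 1, 0, 1, 0], [1, 0, 3, 1, 1], [1, 1, 1, 2, 1], [0, 0, 1, 1, 1]]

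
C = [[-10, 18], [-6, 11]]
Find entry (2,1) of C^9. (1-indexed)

-1026

tr C = 1 and det C = -2, so the characteristic polynomial is λ² − (1)λ + (-2) with roots -1 and 2.
Eigenvectors give P = [[2, -3], [1, -2]] with P⁻¹ = [[2, -3], [1, -2]], and C = P·diag(-1, 2)·P⁻¹.
Then C^9 = P·diag(-1, 512)·P⁻¹ = [[-2, -1536], [-1, -1024]] · [[2, -3], [1, -2]] = [[-1540, 3078], [-1026, 2051]].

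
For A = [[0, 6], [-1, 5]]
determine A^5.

tr A = 5 and det A = 6, so the characteristic polynomial is λ² − (5)λ + (6) with roots 3 and 2.
Eigenvectors give P = [[-2, 3], [-1, 1]] with P⁻¹ = [[1, -3], [1, -2]], and A = P·diag(3, 2)·P⁻¹.
Then A^5 = P·diag(243, 32)·P⁻¹ = [[-486, 96], [-243, 32]] · [[1, -3], [1, -2]] = [[-390, 1266], [-211, 665]].

[[-390, 1266], [-211, 665]]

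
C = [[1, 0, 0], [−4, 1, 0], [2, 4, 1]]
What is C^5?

C = I + N where N = [[0, 0, 0], [−4, 0, 0], [2, 4, 0]] is strictly lower-triangular, so N^3 = 0.
(I + N)^5 = I + 5·N + 10·N^2 = [[1, 0, 0], [−20, 1, 0], [−150, 20, 1]].

[[1, 0, 0], [−20, 1, 0], [−150, 20, 1]]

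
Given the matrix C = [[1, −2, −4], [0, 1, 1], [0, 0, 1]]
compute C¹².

[[1, −24, −180], [0, 1, 12], [0, 0, 1]]

C = I + N where N = [[0, −2, −4], [0, 0, 1], [0, 0, 0]] is strictly upper-triangular, so N³ = 0.
(I + N)¹² = I + 12·N + 66·N² = [[1, −24, −180], [0, 1, 12], [0, 0, 1]].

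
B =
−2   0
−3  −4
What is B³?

B² = [[4, 0], [18, 16]]
B³ = [[−8, 0], [−84, −64]]

[[−8, 0], [−84, −64]]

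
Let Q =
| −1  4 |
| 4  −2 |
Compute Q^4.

[[433, −444], [−444, 544]]

Q^2 = [[17, −12], [−12, 20]]
Q^3 = [[−65, 92], [92, −88]]
Q^4 = [[433, −444], [−444, 544]]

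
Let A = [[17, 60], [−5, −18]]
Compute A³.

tr A = −1 and det A = −6, so the characteristic polynomial is λ² − (−1)λ + (−6) with roots −3 and 2.
Eigenvectors give P = [[−3, 4], [1, −1]] with P⁻¹ = [[1, 4], [1, 3]], and A = P·diag(−3, 2)·P⁻¹.
Then A³ = P·diag(−27, 8)·P⁻¹ = [[81, 32], [−27, −8]] · [[1, 4], [1, 3]] = [[113, 420], [−35, −132]].

[[113, 420], [−35, −132]]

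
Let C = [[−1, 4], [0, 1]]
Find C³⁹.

C² = I (check: tr C = 0 and det C = −1), so C³⁹ = C since 39 is odd.

[[−1, 4], [0, 1]]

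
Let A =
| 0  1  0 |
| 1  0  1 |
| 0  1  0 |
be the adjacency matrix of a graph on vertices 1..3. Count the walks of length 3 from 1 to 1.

0

The number of length-3 walks from vertex 1 to vertex 1 is entry (1,1) of A³, where A is the adjacency matrix.
A² = [[1, 0, 1], [0, 2, 0], [1, 0, 1]]
A³ = [[0, 2, 0], [2, 0, 2], [0, 2, 0]]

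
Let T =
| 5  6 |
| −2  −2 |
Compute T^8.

tr T = 3 and det T = 2, so the characteristic polynomial is λ² − (3)λ + (2) with roots 2 and 1.
Eigenvectors give P = [[2, 3], [−1, −2]] with P⁻¹ = [[2, 3], [−1, −2]], and T = P·diag(2, 1)·P⁻¹.
Then T^8 = P·diag(256, 1)·P⁻¹ = [[512, 3], [−256, −2]] · [[2, 3], [−1, −2]] = [[1021, 1530], [−510, −764]].

[[1021, 1530], [−510, −764]]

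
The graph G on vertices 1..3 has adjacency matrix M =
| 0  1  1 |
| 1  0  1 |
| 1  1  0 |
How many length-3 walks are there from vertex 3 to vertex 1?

The number of length-3 walks from vertex 3 to vertex 1 is entry (3,1) of M³, where M is the adjacency matrix.
M² = [[2, 1, 1], [1, 2, 1], [1, 1, 2]]
M³ = [[2, 3, 3], [3, 2, 3], [3, 3, 2]]

3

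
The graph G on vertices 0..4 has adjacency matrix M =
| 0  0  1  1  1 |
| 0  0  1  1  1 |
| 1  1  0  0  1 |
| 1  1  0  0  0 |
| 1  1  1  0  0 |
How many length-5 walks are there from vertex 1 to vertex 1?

The number of length-5 walks from vertex 1 to vertex 1 is entry (1,1) of M⁵, where M is the adjacency matrix.
M² = [[3, 3, 1, 0, 1], [3, 3, 1, 0, 1], [1, 1, 3, 2, 2], [0, 0, 2, 2, 2], [1, 1, 2, 2, 3]]
M³ = [[2, 2, 7, 6, 7], [2, 2, 7, 6, 7], [7, 7, 4, 2, 5], [6, 6, 2, 0, 2], [7, 7, 5, 2, 4]]
M⁴ = [[20, 20, 11, 4, 11], [20, 20, 11, 4, 11], [11, 11, 19, 14, 18], [4, 4, 14, 12, 14], [11, 11, 18, 14, 19]]
M⁵ = [[26, 26, 51, 40, 51], [26, 26, 51, 40, 51], [51, 51, 40, 22, 41], [40, 40, 22, 8, 22], [51, 51, 41, 22, 40]]

26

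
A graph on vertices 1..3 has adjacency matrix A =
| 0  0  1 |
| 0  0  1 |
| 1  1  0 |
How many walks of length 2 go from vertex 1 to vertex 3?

0

The number of length-2 walks from vertex 1 to vertex 3 is entry (1,3) of A², where A is the adjacency matrix.
A² = [[1, 1, 0], [1, 1, 0], [0, 0, 2]]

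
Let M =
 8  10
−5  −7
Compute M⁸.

[[12866, 12610], [−6305, −6049]]

tr M = 1 and det M = −6, so the characteristic polynomial is λ² − (1)λ + (−6) with roots 3 and −2.
Eigenvectors give P = [[2, −1], [−1, 1]] with P⁻¹ = [[1, 1], [1, 2]], and M = P·diag(3, −2)·P⁻¹.
Then M⁸ = P·diag(6561, 256)·P⁻¹ = [[13122, −256], [−6561, 256]] · [[1, 1], [1, 2]] = [[12866, 12610], [−6305, −6049]].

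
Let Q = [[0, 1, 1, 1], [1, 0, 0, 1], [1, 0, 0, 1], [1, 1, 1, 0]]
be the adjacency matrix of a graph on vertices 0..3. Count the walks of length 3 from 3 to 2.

The number of length-3 walks from vertex 3 to vertex 2 is entry (3,2) of Q³, where Q is the adjacency matrix.
Q² = [[3, 1, 1, 2], [1, 2, 2, 1], [1, 2, 2, 1], [2, 1, 1, 3]]
Q³ = [[4, 5, 5, 5], [5, 2, 2, 5], [5, 2, 2, 5], [5, 5, 5, 4]]

5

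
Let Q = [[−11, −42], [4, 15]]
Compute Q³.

[[−155, −546], [52, 183]]

tr Q = 4 and det Q = 3, so the characteristic polynomial is λ² − (4)λ + (3) with roots 3 and 1.
Eigenvectors give P = [[−3, 7], [1, −2]] with P⁻¹ = [[2, 7], [1, 3]], and Q = P·diag(3, 1)·P⁻¹.
Then Q³ = P·diag(27, 1)·P⁻¹ = [[−81, 7], [27, −2]] · [[2, 7], [1, 3]] = [[−155, −546], [52, 183]].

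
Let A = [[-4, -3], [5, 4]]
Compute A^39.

[[-4, -3], [5, 4]]

A² = I (check: tr A = 0 and det A = -1), so A^39 = A since 39 is odd.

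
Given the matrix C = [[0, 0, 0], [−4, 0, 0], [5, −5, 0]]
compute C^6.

[[0, 0, 0], [0, 0, 0], [0, 0, 0]]

C is strictly triangular, hence nilpotent: C^3 = 0, so C^6 = 0.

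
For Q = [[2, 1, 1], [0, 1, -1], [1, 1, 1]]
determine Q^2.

[[5, 4, 2], [-1, 0, -2], [3, 3, 1]]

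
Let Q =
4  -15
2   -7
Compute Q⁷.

tr Q = -3 and det Q = 2, so the characteristic polynomial is λ² − (-3)λ + (2) with roots -1 and -2.
Eigenvectors give P = [[3, -5], [1, -2]] with P⁻¹ = [[2, -5], [1, -3]], and Q = P·diag(-1, -2)·P⁻¹.
Then Q⁷ = P·diag(-1, -128)·P⁻¹ = [[-3, 640], [-1, 256]] · [[2, -5], [1, -3]] = [[634, -1905], [254, -763]].

[[634, -1905], [254, -763]]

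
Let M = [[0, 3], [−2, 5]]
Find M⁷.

tr M = 5 and det M = 6, so the characteristic polynomial is λ² − (5)λ + (6) with roots 3 and 2.
Eigenvectors give P = [[1, 3], [1, 2]] with P⁻¹ = [[−2, 3], [1, −1]], and M = P·diag(3, 2)·P⁻¹.
Then M⁷ = P·diag(2187, 128)·P⁻¹ = [[2187, 384], [2187, 256]] · [[−2, 3], [1, −1]] = [[−3990, 6177], [−4118, 6305]].

[[−3990, 6177], [−4118, 6305]]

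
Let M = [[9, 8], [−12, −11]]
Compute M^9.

[[39369, 39368], [−59052, −59051]]

tr M = −2 and det M = −3, so the characteristic polynomial is λ² − (−2)λ + (−3) with roots 1 and −3.
Eigenvectors give P = [[−1, −2], [1, 3]] with P⁻¹ = [[−3, −2], [1, 1]], and M = P·diag(1, −3)·P⁻¹.
Then M^9 = P·diag(1, −19683)·P⁻¹ = [[−1, 39366], [1, −59049]] · [[−3, −2], [1, 1]] = [[39369, 39368], [−59052, −59051]].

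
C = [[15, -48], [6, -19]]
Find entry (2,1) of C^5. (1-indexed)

726

tr C = -4 and det C = 3, so the characteristic polynomial is λ² − (-4)λ + (3) with roots -3 and -1.
Eigenvectors give P = [[-8, -3], [-3, -1]] with P⁻¹ = [[1, -3], [-3, 8]], and C = P·diag(-3, -1)·P⁻¹.
Then C^5 = P·diag(-243, -1)·P⁻¹ = [[1944, 3], [729, 1]] · [[1, -3], [-3, 8]] = [[1935, -5808], [726, -2179]].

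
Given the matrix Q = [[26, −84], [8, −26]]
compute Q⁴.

[[16, 0], [0, 16]]

tr Q = 0 and det Q = −4, so the characteristic polynomial is λ² − (0)λ + (−4) with roots −2 and 2.
Eigenvectors give P = [[3, 7], [1, 2]] with P⁻¹ = [[−2, 7], [1, −3]], and Q = P·diag(−2, 2)·P⁻¹.
Then Q⁴ = P·diag(16, 16)·P⁻¹ = [[48, 112], [16, 32]] · [[−2, 7], [1, −3]] = [[16, 0], [0, 16]].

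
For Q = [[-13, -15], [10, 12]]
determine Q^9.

tr Q = -1 and det Q = -6, so the characteristic polynomial is λ² − (-1)λ + (-6) with roots -3 and 2.
Eigenvectors give P = [[-3, -1], [2, 1]] with P⁻¹ = [[-1, -1], [2, 3]], and Q = P·diag(-3, 2)·P⁻¹.
Then Q^9 = P·diag(-19683, 512)·P⁻¹ = [[59049, -512], [-39366, 512]] · [[-1, -1], [2, 3]] = [[-60073, -60585], [40390, 40902]].

[[-60073, -60585], [40390, 40902]]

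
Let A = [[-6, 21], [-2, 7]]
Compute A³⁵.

A² = A (a projection; rank 1, trace 1), so A³⁵ = A.

[[-6, 21], [-2, 7]]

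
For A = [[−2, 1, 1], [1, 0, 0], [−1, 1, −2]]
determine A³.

[[−5, 0, 12], [4, −1, −4], [−16, 8, −1]]

A² = [[4, −1, −4], [−2, 1, 1], [5, −3, 3]]
A³ = [[−5, 0, 12], [4, −1, −4], [−16, 8, −1]]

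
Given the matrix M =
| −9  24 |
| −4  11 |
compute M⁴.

tr M = 2 and det M = −3, so the characteristic polynomial is λ² − (2)λ + (−3) with roots −1 and 3.
Eigenvectors give P = [[3, −2], [1, −1]] with P⁻¹ = [[1, −2], [1, −3]], and M = P·diag(−1, 3)·P⁻¹.
Then M⁴ = P·diag(1, 81)·P⁻¹ = [[3, −162], [1, −81]] · [[1, −2], [1, −3]] = [[−159, 480], [−80, 241]].

[[−159, 480], [−80, 241]]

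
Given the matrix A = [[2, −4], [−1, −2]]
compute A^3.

A^2 = [[8, 0], [0, 8]]
A^3 = [[16, −32], [−8, −16]]

[[16, −32], [−8, −16]]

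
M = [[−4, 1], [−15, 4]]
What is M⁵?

[[−4, 1], [−15, 4]]

M² = I (check: tr M = 0 and det M = −1), so M⁵ = M since 5 is odd.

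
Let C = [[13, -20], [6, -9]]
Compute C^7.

tr C = 4 and det C = 3, so the characteristic polynomial is λ² − (4)λ + (3) with roots 3 and 1.
Eigenvectors give P = [[-2, 5], [-1, 3]] with P⁻¹ = [[-3, 5], [-1, 2]], and C = P·diag(3, 1)·P⁻¹.
Then C^7 = P·diag(2187, 1)·P⁻¹ = [[-4374, 5], [-2187, 3]] · [[-3, 5], [-1, 2]] = [[13117, -21860], [6558, -10929]].

[[13117, -21860], [6558, -10929]]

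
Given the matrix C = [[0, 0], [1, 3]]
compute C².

[[0, 0], [3, 9]]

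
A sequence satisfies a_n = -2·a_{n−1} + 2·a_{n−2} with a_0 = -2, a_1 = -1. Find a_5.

With companion matrix M = [[-2, 2], [1, 0]], [a_n, a_{n−1}]ᵀ = M·[a_{n−1}, a_{n−2}]ᵀ, so [a_5, a_4]ᵀ = M⁴·[a_1, a_0]ᵀ.
M⁴ = [[44, -32], [-16, 12]], giving [a_5, a_4]ᵀ = [[20], [-8]].

20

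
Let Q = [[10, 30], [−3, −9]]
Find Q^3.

[[10, 30], [−3, −9]]

Q² = Q (a projection; rank 1, trace 1), so Q^3 = Q.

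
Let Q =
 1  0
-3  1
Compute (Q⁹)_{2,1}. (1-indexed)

Q = I + N where N = [[0, 0], [-3, 0]] is strictly lower-triangular, so N² = 0.
(I + N)⁹ = I + 9·N = [[1, 0], [-27, 1]].

-27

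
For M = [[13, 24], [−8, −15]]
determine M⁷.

tr M = −2 and det M = −3, so the characteristic polynomial is λ² − (−2)λ + (−3) with roots −3 and 1.
Eigenvectors give P = [[3, −2], [−2, 1]] with P⁻¹ = [[−1, −2], [−2, −3]], and M = P·diag(−3, 1)·P⁻¹.
Then M⁷ = P·diag(−2187, 1)·P⁻¹ = [[−6561, −2], [4374, 1]] · [[−1, −2], [−2, −3]] = [[6565, 13128], [−4376, −8751]].

[[6565, 13128], [−4376, −8751]]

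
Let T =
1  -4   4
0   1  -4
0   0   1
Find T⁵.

[[1, -20, 180], [0, 1, -20], [0, 0, 1]]

T = I + N where N = [[0, -4, 4], [0, 0, -4], [0, 0, 0]] is strictly upper-triangular, so N³ = 0.
(I + N)⁵ = I + 5·N + 10·N² = [[1, -20, 180], [0, 1, -20], [0, 0, 1]].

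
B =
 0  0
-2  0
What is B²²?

[[0, 0], [0, 0]]

B is strictly triangular, hence nilpotent: B² = 0, so B²² = 0.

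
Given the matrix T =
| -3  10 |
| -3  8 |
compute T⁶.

tr T = 5 and det T = 6, so the characteristic polynomial is λ² − (5)λ + (6) with roots 2 and 3.
Eigenvectors give P = [[2, -5], [1, -3]] with P⁻¹ = [[3, -5], [1, -2]], and T = P·diag(2, 3)·P⁻¹.
Then T⁶ = P·diag(64, 729)·P⁻¹ = [[128, -3645], [64, -2187]] · [[3, -5], [1, -2]] = [[-3261, 6650], [-1995, 4054]].

[[-3261, 6650], [-1995, 4054]]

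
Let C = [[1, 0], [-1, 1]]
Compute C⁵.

C = I + N where N = [[0, 0], [-1, 0]] is strictly lower-triangular, so N² = 0.
(I + N)⁵ = I + 5·N = [[1, 0], [-5, 1]].

[[1, 0], [-5, 1]]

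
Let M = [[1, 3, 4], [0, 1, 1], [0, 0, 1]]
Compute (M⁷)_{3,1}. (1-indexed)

M = I + N where N = [[0, 3, 4], [0, 0, 1], [0, 0, 0]] is strictly upper-triangular, so N³ = 0.
(I + N)⁷ = I + 7·N + 21·N² = [[1, 21, 91], [0, 1, 7], [0, 0, 1]].

0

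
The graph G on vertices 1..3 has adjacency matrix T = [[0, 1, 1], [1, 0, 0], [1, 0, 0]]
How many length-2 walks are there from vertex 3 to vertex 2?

The number of length-2 walks from vertex 3 to vertex 2 is entry (3,2) of T^2, where T is the adjacency matrix.
T^2 = [[2, 0, 0], [0, 1, 1], [0, 1, 1]]

1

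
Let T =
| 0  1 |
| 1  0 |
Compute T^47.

T² = I (check: tr T = 0 and det T = −1), so T^47 = T since 47 is odd.

[[0, 1], [1, 0]]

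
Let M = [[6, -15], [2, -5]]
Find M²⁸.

M² = M (a projection; rank 1, trace 1), so M²⁸ = M.

[[6, -15], [2, -5]]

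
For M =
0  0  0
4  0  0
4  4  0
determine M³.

M is strictly triangular, hence nilpotent: M³ = 0, so M³ = 0.

[[0, 0, 0], [0, 0, 0], [0, 0, 0]]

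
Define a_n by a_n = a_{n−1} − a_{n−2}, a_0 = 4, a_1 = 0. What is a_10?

0

With companion matrix T = [[1, −1], [1, 0]], [a_n, a_{n−1}]ᵀ = T·[a_{n−1}, a_{n−2}]ᵀ, so [a_10, a_9]ᵀ = T^9·[a_1, a_0]ᵀ.
T^9 = [[−1, 0], [0, −1]], giving [a_10, a_9]ᵀ = [[0], [−4]].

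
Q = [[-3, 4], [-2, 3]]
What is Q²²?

[[1, 0], [0, 1]]

Q² = I (check: tr Q = 0 and det Q = -1), so Q²² = I since 22 is even.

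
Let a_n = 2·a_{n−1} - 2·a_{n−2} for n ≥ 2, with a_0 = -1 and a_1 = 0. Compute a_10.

With companion matrix A = [[2, -2], [1, 0]], [a_n, a_{n−1}]ᵀ = A·[a_{n−1}, a_{n−2}]ᵀ, so [a_10, a_9]ᵀ = A^9·[a_1, a_0]ᵀ.
A^9 = [[32, -32], [16, 0]], giving [a_10, a_9]ᵀ = [[32], [0]].

32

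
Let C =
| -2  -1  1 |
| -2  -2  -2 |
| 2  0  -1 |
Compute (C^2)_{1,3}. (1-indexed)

-1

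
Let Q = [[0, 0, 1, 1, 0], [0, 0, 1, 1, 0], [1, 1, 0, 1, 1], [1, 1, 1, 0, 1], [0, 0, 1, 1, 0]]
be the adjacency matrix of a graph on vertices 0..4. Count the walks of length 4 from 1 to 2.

The number of length-4 walks from vertex 1 to vertex 2 is entry (1,2) of Q⁴, where Q is the adjacency matrix.
Q² = [[2, 2, 1, 1, 2], [2, 2, 1, 1, 2], [1, 1, 4, 3, 1], [1, 1, 3, 4, 1], [2, 2, 1, 1, 2]]
Q³ = [[2, 2, 7, 7, 2], [2, 2, 7, 7, 2], [7, 7, 6, 7, 7], [7, 7, 7, 6, 7], [2, 2, 7, 7, 2]]
Q⁴ = [[14, 14, 13, 13, 14], [14, 14, 13, 13, 14], [13, 13, 28, 27, 13], [13, 13, 27, 28, 13], [14, 14, 13, 13, 14]]

13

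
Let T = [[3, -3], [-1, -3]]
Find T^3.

[[36, -36], [-12, -36]]

T^2 = [[12, 0], [0, 12]]
T^3 = [[36, -36], [-12, -36]]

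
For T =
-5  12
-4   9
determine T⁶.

tr T = 4 and det T = 3, so the characteristic polynomial is λ² − (4)λ + (3) with roots 3 and 1.
Eigenvectors give P = [[3, 2], [2, 1]] with P⁻¹ = [[-1, 2], [2, -3]], and T = P·diag(3, 1)·P⁻¹.
Then T⁶ = P·diag(729, 1)·P⁻¹ = [[2187, 2], [1458, 1]] · [[-1, 2], [2, -3]] = [[-2183, 4368], [-1456, 2913]].

[[-2183, 4368], [-1456, 2913]]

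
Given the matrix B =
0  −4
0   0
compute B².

[[0, 0], [0, 0]]

B is strictly triangular, hence nilpotent: B² = 0, so B² = 0.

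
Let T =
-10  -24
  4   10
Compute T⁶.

[[64, 0], [0, 64]]

tr T = 0 and det T = -4, so the characteristic polynomial is λ² − (0)λ + (-4) with roots -2 and 2.
Eigenvectors give P = [[-3, -2], [1, 1]] with P⁻¹ = [[-1, -2], [1, 3]], and T = P·diag(-2, 2)·P⁻¹.
Then T⁶ = P·diag(64, 64)·P⁻¹ = [[-192, -128], [64, 64]] · [[-1, -2], [1, 3]] = [[64, 0], [0, 64]].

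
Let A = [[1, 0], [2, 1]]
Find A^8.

[[1, 0], [16, 1]]

A = I + N where N = [[0, 0], [2, 0]] is strictly lower-triangular, so N^2 = 0.
(I + N)^8 = I + 8·N = [[1, 0], [16, 1]].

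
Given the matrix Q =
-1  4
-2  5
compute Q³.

tr Q = 4 and det Q = 3, so the characteristic polynomial is λ² − (4)λ + (3) with roots 1 and 3.
Eigenvectors give P = [[-2, -1], [-1, -1]] with P⁻¹ = [[-1, 1], [1, -2]], and Q = P·diag(1, 3)·P⁻¹.
Then Q³ = P·diag(1, 27)·P⁻¹ = [[-2, -27], [-1, -27]] · [[-1, 1], [1, -2]] = [[-25, 52], [-26, 53]].

[[-25, 52], [-26, 53]]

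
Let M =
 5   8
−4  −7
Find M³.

[[29, 56], [−28, −55]]

tr M = −2 and det M = −3, so the characteristic polynomial is λ² − (−2)λ + (−3) with roots 1 and −3.
Eigenvectors give P = [[−2, −1], [1, 1]] with P⁻¹ = [[−1, −1], [1, 2]], and M = P·diag(1, −3)·P⁻¹.
Then M³ = P·diag(1, −27)·P⁻¹ = [[−2, 27], [1, −27]] · [[−1, −1], [1, 2]] = [[29, 56], [−28, −55]].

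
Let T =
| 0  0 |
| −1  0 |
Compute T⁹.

T is strictly triangular, hence nilpotent: T² = 0, so T⁹ = 0.

[[0, 0], [0, 0]]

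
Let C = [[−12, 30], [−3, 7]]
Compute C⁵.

tr C = −5 and det C = 6, so the characteristic polynomial is λ² − (−5)λ + (6) with roots −2 and −3.
Eigenvectors give P = [[3, 10], [1, 3]] with P⁻¹ = [[−3, 10], [1, −3]], and C = P·diag(−2, −3)·P⁻¹.
Then C⁵ = P·diag(−32, −243)·P⁻¹ = [[−96, −2430], [−32, −729]] · [[−3, 10], [1, −3]] = [[−2142, 6330], [−633, 1867]].

[[−2142, 6330], [−633, 1867]]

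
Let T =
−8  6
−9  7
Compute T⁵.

[[−98, 66], [−99, 67]]

tr T = −1 and det T = −2, so the characteristic polynomial is λ² − (−1)λ + (−2) with roots −2 and 1.
Eigenvectors give P = [[1, −2], [1, −3]] with P⁻¹ = [[3, −2], [1, −1]], and T = P·diag(−2, 1)·P⁻¹.
Then T⁵ = P·diag(−32, 1)·P⁻¹ = [[−32, −2], [−32, −3]] · [[3, −2], [1, −1]] = [[−98, 66], [−99, 67]].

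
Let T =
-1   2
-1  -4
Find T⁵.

[[179, 422], [-211, -454]]

tr T = -5 and det T = 6, so the characteristic polynomial is λ² − (-5)λ + (6) with roots -3 and -2.
Eigenvectors give P = [[-1, -2], [1, 1]] with P⁻¹ = [[1, 2], [-1, -1]], and T = P·diag(-3, -2)·P⁻¹.
Then T⁵ = P·diag(-243, -32)·P⁻¹ = [[243, 64], [-243, -32]] · [[1, 2], [-1, -1]] = [[179, 422], [-211, -454]].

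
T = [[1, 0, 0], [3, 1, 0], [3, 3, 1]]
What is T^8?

[[1, 0, 0], [24, 1, 0], [276, 24, 1]]

T = I + N where N = [[0, 0, 0], [3, 0, 0], [3, 3, 0]] is strictly lower-triangular, so N^3 = 0.
(I + N)^8 = I + 8·N + 28·N^2 = [[1, 0, 0], [24, 1, 0], [276, 24, 1]].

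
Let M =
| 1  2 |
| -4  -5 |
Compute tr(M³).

-28

tr M = -4 and det M = 3, so the characteristic polynomial is λ² − (-4)λ + (3) with roots -1 and -3.
Eigenvectors give P = [[-1, -1], [1, 2]] with P⁻¹ = [[-2, -1], [1, 1]], and M = P·diag(-1, -3)·P⁻¹.
Then M³ = P·diag(-1, -27)·P⁻¹ = [[1, 27], [-1, -54]] · [[-2, -1], [1, 1]] = [[25, 26], [-52, -53]].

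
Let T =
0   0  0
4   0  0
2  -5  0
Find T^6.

T is strictly triangular, hence nilpotent: T^3 = 0, so T^6 = 0.

[[0, 0, 0], [0, 0, 0], [0, 0, 0]]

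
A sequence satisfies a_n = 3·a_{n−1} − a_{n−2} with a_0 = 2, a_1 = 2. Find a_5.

68

With companion matrix M = [[3, −1], [1, 0]], [a_n, a_{n−1}]ᵀ = M·[a_{n−1}, a_{n−2}]ᵀ, so [a_5, a_4]ᵀ = M⁴·[a_1, a_0]ᵀ.
M⁴ = [[55, −21], [21, −8]], giving [a_5, a_4]ᵀ = [[68], [26]].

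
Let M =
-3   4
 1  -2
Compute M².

[[13, -20], [-5, 8]]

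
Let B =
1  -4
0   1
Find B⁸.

[[1, -32], [0, 1]]

B = I + N where N = [[0, -4], [0, 0]] is strictly upper-triangular, so N² = 0.
(I + N)⁸ = I + 8·N = [[1, -32], [0, 1]].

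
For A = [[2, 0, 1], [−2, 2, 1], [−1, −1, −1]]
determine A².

[[3, −1, 1], [−9, 3, −1], [1, −1, −1]]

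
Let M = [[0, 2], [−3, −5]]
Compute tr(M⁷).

tr M = −5 and det M = 6, so the characteristic polynomial is λ² − (−5)λ + (6) with roots −3 and −2.
Eigenvectors give P = [[−2, −1], [3, 1]] with P⁻¹ = [[1, 1], [−3, −2]], and M = P·diag(−3, −2)·P⁻¹.
Then M⁷ = P·diag(−2187, −128)·P⁻¹ = [[4374, 128], [−6561, −128]] · [[1, 1], [−3, −2]] = [[3990, 4118], [−6177, −6305]].

−2315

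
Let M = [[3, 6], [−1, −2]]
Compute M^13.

[[3, 6], [−1, −2]]

M² = M (a projection; rank 1, trace 1), so M^13 = M.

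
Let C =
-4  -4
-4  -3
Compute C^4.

[[1808, 1596], [1596, 1409]]

C^2 = [[32, 28], [28, 25]]
C^3 = [[-240, -212], [-212, -187]]
C^4 = [[1808, 1596], [1596, 1409]]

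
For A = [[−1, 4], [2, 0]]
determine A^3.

A^2 = [[9, −4], [−2, 8]]
A^3 = [[−17, 36], [18, −8]]

[[−17, 36], [18, −8]]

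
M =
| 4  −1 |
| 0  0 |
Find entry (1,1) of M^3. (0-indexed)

M^2 = [[16, −4], [0, 0]]
M^3 = [[64, −16], [0, 0]]

0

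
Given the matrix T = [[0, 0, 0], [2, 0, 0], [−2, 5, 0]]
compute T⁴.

T is strictly triangular, hence nilpotent: T³ = 0, so T⁴ = 0.

[[0, 0, 0], [0, 0, 0], [0, 0, 0]]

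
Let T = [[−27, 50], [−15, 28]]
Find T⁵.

[[−1407, 2750], [−825, 1618]]

tr T = 1 and det T = −6, so the characteristic polynomial is λ² − (1)λ + (−6) with roots −2 and 3.
Eigenvectors give P = [[2, −5], [1, −3]] with P⁻¹ = [[3, −5], [1, −2]], and T = P·diag(−2, 3)·P⁻¹.
Then T⁵ = P·diag(−32, 243)·P⁻¹ = [[−64, −1215], [−32, −729]] · [[3, −5], [1, −2]] = [[−1407, 2750], [−825, 1618]].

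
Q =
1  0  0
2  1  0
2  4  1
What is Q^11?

Q = I + N where N = [[0, 0, 0], [2, 0, 0], [2, 4, 0]] is strictly lower-triangular, so N^3 = 0.
(I + N)^11 = I + 11·N + 55·N^2 = [[1, 0, 0], [22, 1, 0], [462, 44, 1]].

[[1, 0, 0], [22, 1, 0], [462, 44, 1]]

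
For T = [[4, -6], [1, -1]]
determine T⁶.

tr T = 3 and det T = 2, so the characteristic polynomial is λ² − (3)λ + (2) with roots 1 and 2.
Eigenvectors give P = [[-2, 3], [-1, 1]] with P⁻¹ = [[1, -3], [1, -2]], and T = P·diag(1, 2)·P⁻¹.
Then T⁶ = P·diag(1, 64)·P⁻¹ = [[-2, 192], [-1, 64]] · [[1, -3], [1, -2]] = [[190, -378], [63, -125]].

[[190, -378], [63, -125]]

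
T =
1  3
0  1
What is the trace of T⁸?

2

T = I + N where N = [[0, 3], [0, 0]] is strictly upper-triangular, so N² = 0.
(I + N)⁸ = I + 8·N = [[1, 24], [0, 1]].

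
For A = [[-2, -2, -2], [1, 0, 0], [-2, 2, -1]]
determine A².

[[6, 0, 6], [-2, -2, -2], [8, 2, 5]]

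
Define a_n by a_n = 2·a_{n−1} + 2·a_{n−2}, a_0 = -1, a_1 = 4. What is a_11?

59712

With companion matrix A = [[2, 2], [1, 0]], [a_n, a_{n−1}]ᵀ = A·[a_{n−1}, a_{n−2}]ᵀ, so [a_11, a_10]ᵀ = A¹⁰·[a_1, a_0]ᵀ.
A¹⁰ = [[18272, 13376], [6688, 4896]], giving [a_11, a_10]ᵀ = [[59712], [21856]].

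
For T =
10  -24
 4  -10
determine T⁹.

tr T = 0 and det T = -4, so the characteristic polynomial is λ² − (0)λ + (-4) with roots 2 and -2.
Eigenvectors give P = [[3, -2], [1, -1]] with P⁻¹ = [[1, -2], [1, -3]], and T = P·diag(2, -2)·P⁻¹.
Then T⁹ = P·diag(512, -512)·P⁻¹ = [[1536, 1024], [512, 512]] · [[1, -2], [1, -3]] = [[2560, -6144], [1024, -2560]].

[[2560, -6144], [1024, -2560]]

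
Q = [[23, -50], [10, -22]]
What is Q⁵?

[[1343, -2750], [550, -1132]]

tr Q = 1 and det Q = -6, so the characteristic polynomial is λ² − (1)λ + (-6) with roots -2 and 3.
Eigenvectors give P = [[-2, -5], [-1, -2]] with P⁻¹ = [[2, -5], [-1, 2]], and Q = P·diag(-2, 3)·P⁻¹.
Then Q⁵ = P·diag(-32, 243)·P⁻¹ = [[64, -1215], [32, -486]] · [[2, -5], [-1, 2]] = [[1343, -2750], [550, -1132]].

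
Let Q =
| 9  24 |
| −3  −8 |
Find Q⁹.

Q² = Q (a projection; rank 1, trace 1), so Q⁹ = Q.

[[9, 24], [−3, −8]]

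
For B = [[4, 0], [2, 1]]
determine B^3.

B^2 = [[16, 0], [10, 1]]
B^3 = [[64, 0], [42, 1]]

[[64, 0], [42, 1]]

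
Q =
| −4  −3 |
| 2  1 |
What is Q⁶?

tr Q = −3 and det Q = 2, so the characteristic polynomial is λ² − (−3)λ + (2) with roots −2 and −1.
Eigenvectors give P = [[−3, 1], [2, −1]] with P⁻¹ = [[−1, −1], [−2, −3]], and Q = P·diag(−2, −1)·P⁻¹.
Then Q⁶ = P·diag(64, 1)·P⁻¹ = [[−192, 1], [128, −1]] · [[−1, −1], [−2, −3]] = [[190, 189], [−126, −125]].

[[190, 189], [−126, −125]]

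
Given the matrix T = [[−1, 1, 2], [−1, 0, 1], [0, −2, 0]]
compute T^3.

T^2 = [[0, −5, −1], [1, −3, −2], [2, 0, −2]]
T^3 = [[5, 2, −5], [2, 5, −1], [−2, 6, 4]]

[[5, 2, −5], [2, 5, −1], [−2, 6, 4]]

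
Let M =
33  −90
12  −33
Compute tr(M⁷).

tr M = 0 and det M = −9, so the characteristic polynomial is λ² − (0)λ + (−9) with roots 3 and −3.
Eigenvectors give P = [[3, −5], [1, −2]] with P⁻¹ = [[2, −5], [1, −3]], and M = P·diag(3, −3)·P⁻¹.
Then M⁷ = P·diag(2187, −2187)·P⁻¹ = [[6561, 10935], [2187, 4374]] · [[2, −5], [1, −3]] = [[24057, −65610], [8748, −24057]].

0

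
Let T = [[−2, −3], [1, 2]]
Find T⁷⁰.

T² = I (check: tr T = 0 and det T = −1), so T⁷⁰ = I since 70 is even.

[[1, 0], [0, 1]]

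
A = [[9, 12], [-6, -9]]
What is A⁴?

tr A = 0 and det A = -9, so the characteristic polynomial is λ² − (0)λ + (-9) with roots 3 and -3.
Eigenvectors give P = [[-2, 1], [1, -1]] with P⁻¹ = [[-1, -1], [-1, -2]], and A = P·diag(3, -3)·P⁻¹.
Then A⁴ = P·diag(81, 81)·P⁻¹ = [[-162, 81], [81, -81]] · [[-1, -1], [-1, -2]] = [[81, 0], [0, 81]].

[[81, 0], [0, 81]]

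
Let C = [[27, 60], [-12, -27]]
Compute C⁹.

[[177147, 393660], [-78732, -177147]]

tr C = 0 and det C = -9, so the characteristic polynomial is λ² − (0)λ + (-9) with roots -3 and 3.
Eigenvectors give P = [[-2, 5], [1, -2]] with P⁻¹ = [[2, 5], [1, 2]], and C = P·diag(-3, 3)·P⁻¹.
Then C⁹ = P·diag(-19683, 19683)·P⁻¹ = [[39366, 98415], [-19683, -39366]] · [[2, 5], [1, 2]] = [[177147, 393660], [-78732, -177147]].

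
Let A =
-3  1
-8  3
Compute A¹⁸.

A² = I (check: tr A = 0 and det A = -1), so A¹⁸ = I since 18 is even.

[[1, 0], [0, 1]]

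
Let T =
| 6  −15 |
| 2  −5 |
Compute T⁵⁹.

T² = T (a projection; rank 1, trace 1), so T⁵⁹ = T.

[[6, −15], [2, −5]]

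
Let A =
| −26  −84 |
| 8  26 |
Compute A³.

tr A = 0 and det A = −4, so the characteristic polynomial is λ² − (0)λ + (−4) with roots 2 and −2.
Eigenvectors give P = [[3, 7], [−1, −2]] with P⁻¹ = [[−2, −7], [1, 3]], and A = P·diag(2, −2)·P⁻¹.
Then A³ = P·diag(8, −8)·P⁻¹ = [[24, −56], [−8, 16]] · [[−2, −7], [1, 3]] = [[−104, −336], [32, 104]].

[[−104, −336], [32, 104]]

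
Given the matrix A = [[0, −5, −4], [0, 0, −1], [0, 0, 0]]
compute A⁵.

A is strictly triangular, hence nilpotent: A³ = 0, so A⁵ = 0.

[[0, 0, 0], [0, 0, 0], [0, 0, 0]]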